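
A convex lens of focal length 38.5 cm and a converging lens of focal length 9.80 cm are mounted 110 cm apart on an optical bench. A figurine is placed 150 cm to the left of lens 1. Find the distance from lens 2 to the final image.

Lens 1: 1/d_i1 = 1/f₁ − 1/d_o1 = 1/(38.5) − 1/(150) = 0.01931, so d_i1 = 51.79 cm.
The intermediate image is 51.79 cm to the right of lens 1, which is 110 − (51.79) = 58.21 cm to the left of lens 2, so d_o2 = +58.21 cm.
Lens 2: 1/d_i2 = 1/f₂ − 1/d_o2 = 1/(9.80) − 1/(58.21) = 0.08486, so d_i2 = 11.8 cm.
The final image is real, 11.8 cm to the right of lens 2 (overall magnification ≈ 0.070).

11.8 cm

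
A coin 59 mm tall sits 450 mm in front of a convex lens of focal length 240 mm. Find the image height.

1/d_i = 1/f − 1/d_o = 1/(240.0) − 1/(450) = 0.001944, so d_i = 514.3 mm.
m = −d_i/d_o = -1.143.
|h_i| = |m|·h_o = 1.143 × 59 = 67.4 mm. The image is real, inverted and enlarged, on the far side of the lens.

67.4 mm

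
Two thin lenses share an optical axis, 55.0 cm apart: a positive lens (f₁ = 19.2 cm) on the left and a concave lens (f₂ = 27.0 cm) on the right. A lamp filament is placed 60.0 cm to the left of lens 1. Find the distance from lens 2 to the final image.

13.4 cm

Lens 1: 1/d_i1 = 1/f₁ − 1/d_o1 = 1/(19.2) − 1/(60.0) = 0.03542, so d_i1 = 28.24 cm.
The intermediate image is 28.24 cm to the right of lens 1, which is 55.0 − (28.24) = 26.76 cm to the left of lens 2, so d_o2 = +26.76 cm.
Lens 2 is diverging, so f₂ = −27.0 cm.
Lens 2: 1/d_i2 = 1/f₂ − 1/d_o2 = 1/(-27.0) − 1/(26.76) = -0.07441, so d_i2 = -13.4 cm.
The final image is virtual, 13.4 cm to the left of lens 2 (overall magnification ≈ -0.24).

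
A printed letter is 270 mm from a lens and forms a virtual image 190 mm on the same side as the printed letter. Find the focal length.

f = -641 mm (diverging)

Virtual image ⇒ d_i = −190 mm.
1/f = 1/d_o + 1/d_i = 1/(270) + 1/(-190) = -0.001559, so f = -641 mm.
Since f is negative, the lens is diverging.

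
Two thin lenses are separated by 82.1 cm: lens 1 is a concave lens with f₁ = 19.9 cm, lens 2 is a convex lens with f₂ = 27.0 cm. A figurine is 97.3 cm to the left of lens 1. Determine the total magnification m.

m = -0.0640

f₁ = −19.9 cm (diverging).
Lens 1: 1/d_i1 = 1/(-19.9) − 1/(97.3) = -0.06053, so d_i1 = -16.52 cm; m₁ = −d_i1/d_o1 = +0.1698.
d_o2 = 82.1 − (-16.52) = 98.62 cm.
Lens 2: 1/d_i2 = 1/(27.0) − 1/(98.62) = 0.02690, so d_i2 = 37.18 cm; m₂ = −d_i2/d_o2 = -0.3770.
m = m₁·m₂ = (+0.1698)(-0.3770) = -0.0640.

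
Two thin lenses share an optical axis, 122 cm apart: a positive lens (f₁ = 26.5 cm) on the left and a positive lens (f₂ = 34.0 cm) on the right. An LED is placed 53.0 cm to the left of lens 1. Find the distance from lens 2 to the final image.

67.0 cm

Lens 1: 1/d_i1 = 1/f₁ − 1/d_o1 = 1/(26.5) − 1/(53.0) = 0.01887, so d_i1 = 53.00 cm.
The intermediate image is 53.00 cm to the right of lens 1, which is 122 − (53.00) = 69.00 cm to the left of lens 2, so d_o2 = +69.00 cm.
Lens 2: 1/d_i2 = 1/f₂ − 1/d_o2 = 1/(34.0) − 1/(69.00) = 0.01492, so d_i2 = 67.0 cm.
The final image is real, 67.0 cm to the right of lens 2 (overall magnification ≈ 0.97).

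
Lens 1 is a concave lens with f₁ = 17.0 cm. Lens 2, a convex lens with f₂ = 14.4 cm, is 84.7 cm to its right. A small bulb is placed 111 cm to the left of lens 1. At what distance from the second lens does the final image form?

16.8 cm

Lens 1 is diverging, so f₁ = −17.0 cm.
Lens 1: 1/d_i1 = 1/f₁ − 1/d_o1 = 1/(-17.0) − 1/(111) = -0.06783, so d_i1 = -14.74 cm.
The intermediate image is 14.74 cm to the left of lens 1 (virtual), which is 84.7 − (-14.74) = 99.44 cm to the left of lens 2, so d_o2 = +99.44 cm.
Lens 2: 1/d_i2 = 1/f₂ − 1/d_o2 = 1/(14.4) − 1/(99.44) = 0.05939, so d_i2 = 16.8 cm.
The final image is real, 16.8 cm to the right of lens 2 (overall magnification ≈ -0.022).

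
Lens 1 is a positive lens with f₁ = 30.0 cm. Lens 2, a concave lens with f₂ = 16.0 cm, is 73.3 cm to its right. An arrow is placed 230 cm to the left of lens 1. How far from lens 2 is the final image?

Lens 1: 1/d_i1 = 1/f₁ − 1/d_o1 = 1/(30.0) − 1/(230) = 0.02899, so d_i1 = 34.50 cm.
The intermediate image is 34.50 cm to the right of lens 1, which is 73.3 − (34.50) = 38.80 cm to the left of lens 2, so d_o2 = +38.80 cm.
Lens 2 is diverging, so f₂ = −16.0 cm.
Lens 2: 1/d_i2 = 1/f₂ − 1/d_o2 = 1/(-16.0) − 1/(38.80) = -0.08827, so d_i2 = -11.3 cm.
The final image is virtual, 11.3 cm to the left of lens 2 (overall magnification ≈ -0.044).

11.3 cm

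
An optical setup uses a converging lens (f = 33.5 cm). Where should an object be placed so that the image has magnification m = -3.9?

42.1 cm

m = −d_i/d_o ⇒ d_i = −m·d_o.
1/f = 1/d_o + 1/d_i = 1/d_o − 1/(m·d_o) = (1 − 1/m)/d_o, so d_o = f(1 − 1/m) = (33.50)(1 − 1/(-3.9)) = 42.1 cm.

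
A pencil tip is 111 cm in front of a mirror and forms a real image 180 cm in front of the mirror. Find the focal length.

Real image ⇒ d_i = +180 cm.
1/f = 1/d_o + 1/d_i = 1/(111) + 1/(180) = 0.01456, so f = 68.7 cm.
Since f is positive, the mirror is concave.

f = 68.7 cm (concave)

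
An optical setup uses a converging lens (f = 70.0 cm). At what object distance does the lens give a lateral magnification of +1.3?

16.2 cm

m = −d_i/d_o ⇒ d_i = −m·d_o.
1/f = 1/d_o + 1/d_i = 1/d_o − 1/(m·d_o) = (1 − 1/m)/d_o, so d_o = f(1 − 1/m) = (70.00)(1 − 1/(+1.3)) = 16.2 cm.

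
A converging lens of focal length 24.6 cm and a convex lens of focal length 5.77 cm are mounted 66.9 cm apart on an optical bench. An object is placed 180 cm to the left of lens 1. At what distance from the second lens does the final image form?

6.79 cm

Lens 1: 1/d_i1 = 1/f₁ − 1/d_o1 = 1/(24.6) − 1/(180) = 0.03509, so d_i1 = 28.49 cm.
The intermediate image is 28.49 cm to the right of lens 1, which is 66.9 − (28.49) = 38.41 cm to the left of lens 2, so d_o2 = +38.41 cm.
Lens 2: 1/d_i2 = 1/f₂ − 1/d_o2 = 1/(5.77) − 1/(38.41) = 0.1473, so d_i2 = 6.79 cm.
The final image is real, 6.79 cm to the right of lens 2 (overall magnification ≈ 0.028).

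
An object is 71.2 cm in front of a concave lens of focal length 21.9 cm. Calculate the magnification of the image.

For a concave lens, f = -21.9 cm.
1/d_i = 1/f − 1/d_o = 1/(-21.90) − 1/(71.2) = -0.05971, so d_i = -16.75 cm.
m = −d_i/d_o = −(-16.75)/(71.2) = +0.235.
The image is virtual, upright and reduced, on the same side as the object.

m = +0.235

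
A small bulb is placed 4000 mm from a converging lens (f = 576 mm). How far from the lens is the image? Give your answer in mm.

673 mm

Thin-lens equation: 1/s_i = 1/f − 1/s_o = 1/(576.0) − 1/(4000) = 0.001736 − 0.0002500 = 0.001486, so s_i = 673 mm.
The image is real, inverted and reduced, on the far side of the lens.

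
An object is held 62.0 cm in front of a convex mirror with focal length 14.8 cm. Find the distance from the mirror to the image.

11.9 cm

For a convex mirror, f = -14.8 cm.
Mirror equation: 1/v = 1/f − 1/u = 1/(-14.80) − 1/(62.0) = -0.06757 − 0.01613 = -0.08370, so v = -11.9 cm.
The image is virtual, upright and reduced, behind the mirror.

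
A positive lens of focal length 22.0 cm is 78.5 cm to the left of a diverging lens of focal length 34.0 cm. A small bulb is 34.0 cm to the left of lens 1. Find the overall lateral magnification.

m = -1.24

Lens 1: 1/d_i1 = 1/(22.0) − 1/(34.0) = 0.01604, so d_i1 = 62.33 cm; m₁ = −d_i1/d_o1 = -1.833.
d_o2 = 78.5 − (62.33) = 16.17 cm.
f₂ = −34.0 cm (diverging).
Lens 2: 1/d_i2 = 1/(-34.0) − 1/(16.17) = -0.09125, so d_i2 = -10.96 cm; m₂ = −d_i2/d_o2 = +0.6777.
m = m₁·m₂ = (-1.833)(+0.6777) = -1.24.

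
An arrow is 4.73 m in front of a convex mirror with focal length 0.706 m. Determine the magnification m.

For a convex mirror, f = -0.706 m.
1/d_i = 1/f − 1/d_o = 1/(-0.7060) − 1/(4.73) = -1.628, so d_i = -0.6143 m.
m = −d_i/d_o = −(-0.6143)/(4.73) = +0.130.
The image is virtual, upright and reduced, behind the mirror.

m = +0.130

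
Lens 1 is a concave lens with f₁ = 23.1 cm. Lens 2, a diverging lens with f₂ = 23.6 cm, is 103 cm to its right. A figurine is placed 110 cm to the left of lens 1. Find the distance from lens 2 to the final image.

19.8 cm

Lens 1 is diverging, so f₁ = −23.1 cm.
Lens 1: 1/d_i1 = 1/f₁ − 1/d_o1 = 1/(-23.1) − 1/(110) = -0.05238, so d_i1 = -19.09 cm.
The intermediate image is 19.09 cm to the left of lens 1 (virtual), which is 103 − (-19.09) = 122.1 cm to the left of lens 2, so d_o2 = +122.1 cm.
Lens 2 is diverging, so f₂ = −23.6 cm.
Lens 2: 1/d_i2 = 1/f₂ − 1/d_o2 = 1/(-23.6) − 1/(122.1) = -0.05056, so d_i2 = -19.8 cm.
The final image is virtual, 19.8 cm to the left of lens 2 (overall magnification ≈ 0.028).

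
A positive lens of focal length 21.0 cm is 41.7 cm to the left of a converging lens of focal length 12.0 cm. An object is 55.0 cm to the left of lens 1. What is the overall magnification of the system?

m = -1.74

Lens 1: 1/d_i1 = 1/(21.0) − 1/(55.0) = 0.02944, so d_i1 = 33.97 cm; m₁ = −d_i1/d_o1 = -0.6176.
d_o2 = 41.7 − (33.97) = 7.730 cm.
Lens 2: 1/d_i2 = 1/(12.0) − 1/(7.730) = -0.04603, so d_i2 = -21.72 cm; m₂ = −d_i2/d_o2 = +2.810.
m = m₁·m₂ = (-0.6176)(+2.810) = -1.74.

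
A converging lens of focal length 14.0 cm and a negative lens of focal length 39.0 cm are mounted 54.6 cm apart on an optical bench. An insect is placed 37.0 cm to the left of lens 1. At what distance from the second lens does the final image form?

17.6 cm

Lens 1: 1/d_i1 = 1/f₁ − 1/d_o1 = 1/(14.0) − 1/(37.0) = 0.04440, so d_i1 = 22.52 cm.
The intermediate image is 22.52 cm to the right of lens 1, which is 54.6 − (22.52) = 32.08 cm to the left of lens 2, so d_o2 = +32.08 cm.
Lens 2 is diverging, so f₂ = −39.0 cm.
Lens 2: 1/d_i2 = 1/f₂ − 1/d_o2 = 1/(-39.0) − 1/(32.08) = -0.05681, so d_i2 = -17.6 cm.
The final image is virtual, 17.6 cm to the left of lens 2 (overall magnification ≈ -0.33).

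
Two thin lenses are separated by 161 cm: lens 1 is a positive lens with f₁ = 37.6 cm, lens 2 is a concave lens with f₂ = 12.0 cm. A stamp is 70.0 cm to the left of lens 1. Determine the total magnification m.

Lens 1: 1/d_i1 = 1/(37.6) − 1/(70.0) = 0.01231, so d_i1 = 81.23 cm; m₁ = −d_i1/d_o1 = -1.160.
d_o2 = 161 − (81.23) = 79.77 cm.
f₂ = −12.0 cm (diverging).
Lens 2: 1/d_i2 = 1/(-12.0) − 1/(79.77) = -0.09587, so d_i2 = -10.43 cm; m₂ = −d_i2/d_o2 = +0.1308.
m = m₁·m₂ = (-1.160)(+0.1308) = -0.152.

m = -0.152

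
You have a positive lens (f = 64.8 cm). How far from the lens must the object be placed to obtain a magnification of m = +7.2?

55.8 cm

m = −d_i/d_o ⇒ d_i = −m·d_o.
1/f = 1/d_o + 1/d_i = 1/d_o − 1/(m·d_o) = (1 − 1/m)/d_o, so d_o = f(1 − 1/m) = (64.80)(1 − 1/(+7.2)) = 55.8 cm.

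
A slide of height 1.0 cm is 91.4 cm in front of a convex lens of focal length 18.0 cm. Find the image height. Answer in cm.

0.245 cm

1/d_i = 1/f − 1/d_o = 1/(18.00) − 1/(91.4) = 0.04461, so d_i = 22.41 cm.
m = −d_i/d_o = -0.2452.
|h_i| = |m|·h_o = 0.2452 × 1.0 = 0.245 cm. The image is real, inverted and reduced, on the far side of the lens.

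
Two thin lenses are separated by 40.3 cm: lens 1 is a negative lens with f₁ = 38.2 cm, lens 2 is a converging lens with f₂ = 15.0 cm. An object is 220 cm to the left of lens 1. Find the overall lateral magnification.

m = -0.0384

f₁ = −38.2 cm (diverging).
Lens 1: 1/d_i1 = 1/(-38.2) − 1/(220) = -0.03072, so d_i1 = -32.55 cm; m₁ = −d_i1/d_o1 = +0.1480.
d_o2 = 40.3 − (-32.55) = 72.85 cm.
Lens 2: 1/d_i2 = 1/(15.0) − 1/(72.85) = 0.05294, so d_i2 = 18.89 cm; m₂ = −d_i2/d_o2 = -0.2593.
m = m₁·m₂ = (+0.1480)(-0.2593) = -0.0384.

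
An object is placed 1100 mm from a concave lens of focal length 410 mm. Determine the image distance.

299 mm

For a concave lens, f = -410 mm.
Thin-lens equation: 1/v = 1/f − 1/u = 1/(-410.0) − 1/(1100) = -0.002439 − 0.0009091 = -0.003348, so v = -299 mm.
The image is virtual, upright and reduced, on the same side as the object.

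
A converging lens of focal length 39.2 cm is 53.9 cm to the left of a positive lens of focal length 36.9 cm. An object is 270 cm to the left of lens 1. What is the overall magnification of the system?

m = -0.217

Lens 1: 1/d_i1 = 1/(39.2) − 1/(270) = 0.02181, so d_i1 = 45.86 cm; m₁ = −d_i1/d_o1 = -0.1699.
d_o2 = 53.9 − (45.86) = 8.040 cm.
Lens 2: 1/d_i2 = 1/(36.9) − 1/(8.040) = -0.09728, so d_i2 = -10.28 cm; m₂ = −d_i2/d_o2 = +1.279.
m = m₁·m₂ = (-0.1699)(+1.279) = -0.217.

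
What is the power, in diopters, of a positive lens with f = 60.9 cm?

f = 60.9 cm = 0.609 m.
P = 1/f = 1/(0.609 m) = +1.64 D.

P = +1.64 D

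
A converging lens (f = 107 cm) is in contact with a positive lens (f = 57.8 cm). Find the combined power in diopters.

P = +2.66 D

P₁ = 1/f₁ = 1/(1.07 m) = +0.9346 D; P₂ = 1/f₂ = 1/(0.578 m) = +1.730 D.
For thin lenses in contact, P = P₁ + P₂ = (+0.9346) + (+1.730) = +2.66 D.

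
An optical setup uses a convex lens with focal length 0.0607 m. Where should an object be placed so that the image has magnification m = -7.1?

0.0692 m

m = −d_i/d_o ⇒ d_i = −m·d_o.
1/f = 1/d_o + 1/d_i = 1/d_o − 1/(m·d_o) = (1 − 1/m)/d_o, so d_o = f(1 − 1/m) = (0.06070)(1 − 1/(-7.1)) = 0.0692 m.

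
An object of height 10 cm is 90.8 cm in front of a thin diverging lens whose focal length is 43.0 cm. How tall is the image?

For a diverging lens, f = -43.0 cm.
1/d_i = 1/f − 1/d_o = 1/(-43.00) − 1/(90.8) = -0.03427, so d_i = -29.18 cm.
m = −d_i/d_o = +0.3214.
|h_i| = |m|·h_o = 0.3214 × 10 = 3.21 cm. The image is virtual, upright and reduced, on the same side as the object.

3.21 cm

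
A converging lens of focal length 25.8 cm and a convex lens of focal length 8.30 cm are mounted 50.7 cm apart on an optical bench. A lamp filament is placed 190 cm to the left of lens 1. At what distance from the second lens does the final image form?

Lens 1: 1/d_i1 = 1/f₁ − 1/d_o1 = 1/(25.8) − 1/(190) = 0.03350, so d_i1 = 29.85 cm.
The intermediate image is 29.85 cm to the right of lens 1, which is 50.7 − (29.85) = 20.85 cm to the left of lens 2, so d_o2 = +20.85 cm.
Lens 2: 1/d_i2 = 1/f₂ − 1/d_o2 = 1/(8.30) − 1/(20.85) = 0.07252, so d_i2 = 13.8 cm.
The final image is real, 13.8 cm to the right of lens 2 (overall magnification ≈ 0.10).

13.8 cm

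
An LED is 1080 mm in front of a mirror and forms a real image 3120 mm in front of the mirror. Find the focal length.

f = 802 mm (concave)

Real image ⇒ d_i = +3120 mm.
1/f = 1/d_o + 1/d_i = 1/(1080) + 1/(3120) = 0.001246, so f = 802 mm.
Since f is positive, the mirror is concave.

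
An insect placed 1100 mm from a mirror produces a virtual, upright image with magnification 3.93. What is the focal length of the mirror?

m = −d_i/d_o ⇒ d_i = −m·d_o = −(+3.93)·(1100) = -4323 mm.
1/f = 1/d_o + 1/d_i = 1/(1100) + 1/(-4323) = 0.0006778, so f = 1480 mm.
Since f is positive, the mirror is concave.

f = 1480 mm (concave)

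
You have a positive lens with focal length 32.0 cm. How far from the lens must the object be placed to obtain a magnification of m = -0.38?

116 cm

m = −d_i/d_o ⇒ d_i = −m·d_o.
1/f = 1/d_o + 1/d_i = 1/d_o − 1/(m·d_o) = (1 − 1/m)/d_o, so d_o = f(1 − 1/m) = (32.00)(1 − 1/(-0.38)) = 116 cm.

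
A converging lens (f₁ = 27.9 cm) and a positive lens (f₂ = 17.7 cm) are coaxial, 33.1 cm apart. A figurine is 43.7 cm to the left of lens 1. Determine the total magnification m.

Lens 1: 1/d_i1 = 1/(27.9) − 1/(43.7) = 0.01296, so d_i1 = 77.17 cm; m₁ = −d_i1/d_o1 = -1.766.
d_o2 = 33.1 − (77.17) = -44.07 cm (virtual object).
Lens 2: 1/d_i2 = 1/(17.7) − 1/(-44.07) = 0.07919, so d_i2 = 12.63 cm; m₂ = −d_i2/d_o2 = +0.2865.
m = m₁·m₂ = (-1.766)(+0.2865) = -0.506.

m = -0.506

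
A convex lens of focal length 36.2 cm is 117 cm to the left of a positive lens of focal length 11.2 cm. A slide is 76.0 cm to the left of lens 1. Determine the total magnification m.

Lens 1: 1/d_i1 = 1/(36.2) − 1/(76.0) = 0.01447, so d_i1 = 69.13 cm; m₁ = −d_i1/d_o1 = -0.9096.
d_o2 = 117 − (69.13) = 47.87 cm.
Lens 2: 1/d_i2 = 1/(11.2) − 1/(47.87) = 0.06840, so d_i2 = 14.62 cm; m₂ = −d_i2/d_o2 = -0.3054.
m = m₁·m₂ = (-0.9096)(-0.3054) = +0.278.

m = +0.278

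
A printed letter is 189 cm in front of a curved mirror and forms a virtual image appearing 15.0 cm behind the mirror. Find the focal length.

f = -16.3 cm (convex)

Virtual image ⇒ d_i = −15.0 cm.
1/f = 1/d_o + 1/d_i = 1/(189) + 1/(-15.0) = -0.06138, so f = -16.3 cm.
Since f is negative, the curved mirror is convex.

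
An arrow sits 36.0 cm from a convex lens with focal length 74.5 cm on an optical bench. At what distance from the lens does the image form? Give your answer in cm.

69.7 cm

Thin-lens equation: 1/v = 1/f − 1/u = 1/(74.50) − 1/(36.0) = 0.01342 − 0.02778 = -0.01435, so v = -69.7 cm.
The image is virtual, upright and enlarged, on the same side as the object.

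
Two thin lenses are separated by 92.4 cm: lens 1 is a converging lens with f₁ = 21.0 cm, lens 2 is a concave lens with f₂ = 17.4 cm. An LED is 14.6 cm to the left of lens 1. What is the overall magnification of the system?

Lens 1: 1/d_i1 = 1/(21.0) − 1/(14.6) = -0.02087, so d_i1 = -47.91 cm; m₁ = −d_i1/d_o1 = +3.282.
d_o2 = 92.4 − (-47.91) = 140.3 cm.
f₂ = −17.4 cm (diverging).
Lens 2: 1/d_i2 = 1/(-17.4) − 1/(140.3) = -0.06460, so d_i2 = -15.48 cm; m₂ = −d_i2/d_o2 = +0.1103.
m = m₁·m₂ = (+3.282)(+0.1103) = +0.362.

m = +0.362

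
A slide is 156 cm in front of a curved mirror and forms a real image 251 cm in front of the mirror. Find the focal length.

f = 96.2 cm (concave)

Real image ⇒ d_i = +251 cm.
1/f = 1/d_o + 1/d_i = 1/(156) + 1/(251) = 0.01039, so f = 96.2 cm.
Since f is positive, the curved mirror is concave.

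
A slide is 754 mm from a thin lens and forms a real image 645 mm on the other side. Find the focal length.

Real image ⇒ d_i = +645 mm.
1/f = 1/d_o + 1/d_i = 1/(754) + 1/(645) = 0.002877, so f = 348 mm.
Since f is positive, the thin lens is converging.

f = 348 mm (converging)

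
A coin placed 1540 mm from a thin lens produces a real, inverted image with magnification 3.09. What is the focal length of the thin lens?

m = −d_i/d_o ⇒ d_i = −m·d_o = −(-3.09)·(1540) = 4759 mm.
1/f = 1/d_o + 1/d_i = 1/(1540) + 1/(4759) = 0.0008595, so f = 1160 mm.
Since f is positive, the thin lens is converging.

f = 1160 mm (converging)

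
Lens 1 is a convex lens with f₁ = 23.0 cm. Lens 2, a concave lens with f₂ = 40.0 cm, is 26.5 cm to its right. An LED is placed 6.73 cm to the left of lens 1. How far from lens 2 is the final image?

19.0 cm

Lens 1: 1/d_i1 = 1/f₁ − 1/d_o1 = 1/(23.0) − 1/(6.73) = -0.1051, so d_i1 = -9.514 cm.
The intermediate image is 9.514 cm to the left of lens 1 (virtual), which is 26.5 − (-9.514) = 36.01 cm to the left of lens 2, so d_o2 = +36.01 cm.
Lens 2 is diverging, so f₂ = −40.0 cm.
Lens 2: 1/d_i2 = 1/f₂ − 1/d_o2 = 1/(-40.0) − 1/(36.01) = -0.05277, so d_i2 = -19.0 cm.
The final image is virtual, 19.0 cm to the left of lens 2 (overall magnification ≈ 0.74).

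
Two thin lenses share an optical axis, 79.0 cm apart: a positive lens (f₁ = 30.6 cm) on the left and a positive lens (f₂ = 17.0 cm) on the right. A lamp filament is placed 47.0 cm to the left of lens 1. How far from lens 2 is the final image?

Lens 1: 1/d_i1 = 1/f₁ − 1/d_o1 = 1/(30.6) − 1/(47.0) = 0.01140, so d_i1 = 87.70 cm.
The intermediate image is 87.70 cm to the right of lens 1, which lies 8.700 cm to the right of lens 2 — a virtual object — so d_o2 = −8.700 cm.
Lens 2: 1/d_i2 = 1/f₂ − 1/d_o2 = 1/(17.0) − 1/(-8.700) = 0.1738, so d_i2 = 5.75 cm.
The final image is real, 5.75 cm to the right of lens 2 (overall magnification ≈ -1.2).

5.75 cm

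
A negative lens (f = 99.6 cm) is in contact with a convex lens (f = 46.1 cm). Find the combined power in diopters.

P₁ = 1/f₁ = 1/(-0.996 m) = -1.004 D; P₂ = 1/f₂ = 1/(0.461 m) = +2.169 D.
For thin lenses in contact, P = P₁ + P₂ = (-1.004) + (+2.169) = +1.17 D.

P = +1.17 D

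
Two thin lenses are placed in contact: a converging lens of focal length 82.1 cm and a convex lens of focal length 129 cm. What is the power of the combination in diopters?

P₁ = 1/f₁ = 1/(0.821 m) = +1.218 D; P₂ = 1/f₂ = 1/(1.29 m) = +0.7752 D.
For thin lenses in contact, P = P₁ + P₂ = (+1.218) + (+0.7752) = +1.99 D.

P = +1.99 D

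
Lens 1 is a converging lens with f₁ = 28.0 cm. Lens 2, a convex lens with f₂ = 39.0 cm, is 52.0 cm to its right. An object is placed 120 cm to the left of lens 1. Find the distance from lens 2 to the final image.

25.7 cm

Lens 1: 1/d_i1 = 1/f₁ − 1/d_o1 = 1/(28.0) − 1/(120) = 0.02738, so d_i1 = 36.52 cm.
The intermediate image is 36.52 cm to the right of lens 1, which is 52.0 − (36.52) = 15.48 cm to the left of lens 2, so d_o2 = +15.48 cm.
Lens 2: 1/d_i2 = 1/f₂ − 1/d_o2 = 1/(39.0) − 1/(15.48) = -0.03896, so d_i2 = -25.7 cm.
The final image is virtual, 25.7 cm to the left of lens 2 (overall magnification ≈ -0.50).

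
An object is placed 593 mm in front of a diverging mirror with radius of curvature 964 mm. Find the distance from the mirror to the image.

f = R/2 = 964/2 = 482.0 mm; for a diverging mirror, f = -482.0 mm.
Mirror equation: 1/v = 1/f − 1/u = 1/(-482.0) − 1/(593) = -0.002075 − 0.001686 = -0.003761, so v = -266 mm.
The image is virtual, upright and reduced, behind the mirror.

266 mm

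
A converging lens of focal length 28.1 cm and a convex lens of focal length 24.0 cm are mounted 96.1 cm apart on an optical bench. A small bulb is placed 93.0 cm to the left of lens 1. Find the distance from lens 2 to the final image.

42.1 cm

Lens 1: 1/d_i1 = 1/f₁ − 1/d_o1 = 1/(28.1) − 1/(93.0) = 0.02483, so d_i1 = 40.27 cm.
The intermediate image is 40.27 cm to the right of lens 1, which is 96.1 − (40.27) = 55.83 cm to the left of lens 2, so d_o2 = +55.83 cm.
Lens 2: 1/d_i2 = 1/f₂ − 1/d_o2 = 1/(24.0) − 1/(55.83) = 0.02376, so d_i2 = 42.1 cm.
The final image is real, 42.1 cm to the right of lens 2 (overall magnification ≈ 0.33).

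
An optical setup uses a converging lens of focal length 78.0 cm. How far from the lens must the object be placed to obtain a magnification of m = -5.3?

92.7 cm

m = −d_i/d_o ⇒ d_i = −m·d_o.
1/f = 1/d_o + 1/d_i = 1/d_o − 1/(m·d_o) = (1 − 1/m)/d_o, so d_o = f(1 − 1/m) = (78.00)(1 − 1/(-5.3)) = 92.7 cm.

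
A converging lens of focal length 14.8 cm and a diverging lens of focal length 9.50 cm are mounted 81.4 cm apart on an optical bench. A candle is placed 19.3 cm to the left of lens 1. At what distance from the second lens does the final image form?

Lens 1: 1/d_i1 = 1/f₁ − 1/d_o1 = 1/(14.8) − 1/(19.3) = 0.01575, so d_i1 = 63.48 cm.
The intermediate image is 63.48 cm to the right of lens 1, which is 81.4 − (63.48) = 17.92 cm to the left of lens 2, so d_o2 = +17.92 cm.
Lens 2 is diverging, so f₂ = −9.50 cm.
Lens 2: 1/d_i2 = 1/f₂ − 1/d_o2 = 1/(-9.50) − 1/(17.92) = -0.1611, so d_i2 = -6.21 cm.
The final image is virtual, 6.21 cm to the left of lens 2 (overall magnification ≈ -1.1).

6.21 cm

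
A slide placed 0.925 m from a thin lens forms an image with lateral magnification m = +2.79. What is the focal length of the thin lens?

f = 1.44 m (converging)

m = −d_i/d_o ⇒ d_i = −m·d_o = −(+2.79)·(0.925) = -2.581 m.
1/f = 1/d_o + 1/d_i = 1/(0.925) + 1/(-2.581) = 0.6936, so f = 1.44 m.
Since f is positive, the thin lens is converging.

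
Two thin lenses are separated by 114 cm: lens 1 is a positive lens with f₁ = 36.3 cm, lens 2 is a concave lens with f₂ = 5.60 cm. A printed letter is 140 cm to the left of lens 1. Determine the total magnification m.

m = -0.0278

Lens 1: 1/d_i1 = 1/(36.3) − 1/(140) = 0.02041, so d_i1 = 49.01 cm; m₁ = −d_i1/d_o1 = -0.3501.
d_o2 = 114 − (49.01) = 64.99 cm.
f₂ = −5.60 cm (diverging).
Lens 2: 1/d_i2 = 1/(-5.60) − 1/(64.99) = -0.1940, so d_i2 = -5.156 cm; m₂ = −d_i2/d_o2 = +0.07933.
m = m₁·m₂ = (-0.3501)(+0.07933) = -0.0278.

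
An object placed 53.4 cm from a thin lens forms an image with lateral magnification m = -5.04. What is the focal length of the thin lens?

m = −d_i/d_o ⇒ d_i = −m·d_o = −(-5.04)·(53.4) = 269.1 cm.
1/f = 1/d_o + 1/d_i = 1/(53.4) + 1/(269.1) = 0.02244, so f = 44.6 cm.
Since f is positive, the thin lens is converging.

f = 44.6 cm (converging)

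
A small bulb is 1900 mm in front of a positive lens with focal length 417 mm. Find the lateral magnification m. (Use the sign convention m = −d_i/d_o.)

1/d_i = 1/f − 1/d_o = 1/(417.0) − 1/(1900) = 0.001872, so d_i = 534.3 mm.
m = −d_i/d_o = −(534.3)/(1900) = -0.281.
The image is real, inverted and reduced, on the far side of the lens.

m = -0.281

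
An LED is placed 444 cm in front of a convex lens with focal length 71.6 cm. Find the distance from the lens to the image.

85.4 cm

Thin-lens equation: 1/s_i = 1/f − 1/s_o = 1/(71.60) − 1/(444) = 0.01397 − 0.002252 = 0.01171, so s_i = 85.4 cm.
The image is real, inverted and reduced, on the far side of the lens.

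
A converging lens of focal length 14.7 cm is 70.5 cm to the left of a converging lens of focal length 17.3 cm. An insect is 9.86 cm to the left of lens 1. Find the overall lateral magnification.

Lens 1: 1/d_i1 = 1/(14.7) − 1/(9.86) = -0.03339, so d_i1 = -29.95 cm; m₁ = −d_i1/d_o1 = +3.038.
d_o2 = 70.5 − (-29.95) = 100.5 cm.
Lens 2: 1/d_i2 = 1/(17.3) − 1/(100.5) = 0.04785, so d_i2 = 20.90 cm; m₂ = −d_i2/d_o2 = -0.2079.
m = m₁·m₂ = (+3.038)(-0.2079) = -0.632.

m = -0.632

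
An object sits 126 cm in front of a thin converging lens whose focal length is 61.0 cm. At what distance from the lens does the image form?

118 cm

Lens equation: 1/s_i = 1/f − 1/s_o = 1/(61.00) − 1/(126) = 0.01639 − 0.007937 = 0.008457, so s_i = 118 cm.
The image is real, inverted and reduced, on the far side of the lens.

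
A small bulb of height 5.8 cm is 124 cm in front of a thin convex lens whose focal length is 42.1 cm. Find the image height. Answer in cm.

2.98 cm

1/d_i = 1/f − 1/d_o = 1/(42.10) − 1/(124) = 0.01569, so d_i = 63.74 cm.
m = −d_i/d_o = -0.5140.
|h_i| = |m|·h_o = 0.5140 × 5.8 = 2.98 cm. The image is real, inverted and reduced, on the far side of the lens.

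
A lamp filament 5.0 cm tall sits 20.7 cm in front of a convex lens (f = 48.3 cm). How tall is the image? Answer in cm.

1/d_i = 1/f − 1/d_o = 1/(48.30) − 1/(20.7) = -0.02761, so d_i = -36.23 cm.
m = −d_i/d_o = +1.750.
|h_i| = |m|·h_o = 1.750 × 5.0 = 8.75 cm. The image is virtual, upright and enlarged, on the same side as the object.

8.75 cm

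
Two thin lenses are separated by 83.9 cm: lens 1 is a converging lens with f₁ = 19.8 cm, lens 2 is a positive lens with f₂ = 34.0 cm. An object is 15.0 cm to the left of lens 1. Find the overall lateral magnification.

Lens 1: 1/d_i1 = 1/(19.8) − 1/(15.0) = -0.01616, so d_i1 = -61.87 cm; m₁ = −d_i1/d_o1 = +4.125.
d_o2 = 83.9 − (-61.87) = 145.8 cm.
Lens 2: 1/d_i2 = 1/(34.0) − 1/(145.8) = 0.02255, so d_i2 = 44.34 cm; m₂ = −d_i2/d_o2 = -0.3041.
m = m₁·m₂ = (+4.125)(-0.3041) = -1.25.

m = -1.25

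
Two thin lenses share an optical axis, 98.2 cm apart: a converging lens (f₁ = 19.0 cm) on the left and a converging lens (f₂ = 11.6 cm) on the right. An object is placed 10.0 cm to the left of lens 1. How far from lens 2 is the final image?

12.8 cm

Lens 1: 1/d_i1 = 1/f₁ − 1/d_o1 = 1/(19.0) − 1/(10.0) = -0.04737, so d_i1 = -21.11 cm.
The intermediate image is 21.11 cm to the left of lens 1 (virtual), which is 98.2 − (-21.11) = 119.3 cm to the left of lens 2, so d_o2 = +119.3 cm.
Lens 2: 1/d_i2 = 1/f₂ − 1/d_o2 = 1/(11.6) − 1/(119.3) = 0.07782, so d_i2 = 12.8 cm.
The final image is real, 12.8 cm to the right of lens 2 (overall magnification ≈ -0.23).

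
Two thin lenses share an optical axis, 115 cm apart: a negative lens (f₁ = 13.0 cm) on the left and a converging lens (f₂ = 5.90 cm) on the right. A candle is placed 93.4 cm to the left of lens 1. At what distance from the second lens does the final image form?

Lens 1 is diverging, so f₁ = −13.0 cm.
Lens 1: 1/d_i1 = 1/f₁ − 1/d_o1 = 1/(-13.0) − 1/(93.4) = -0.08763, so d_i1 = -11.41 cm.
The intermediate image is 11.41 cm to the left of lens 1 (virtual), which is 115 − (-11.41) = 126.4 cm to the left of lens 2, so d_o2 = +126.4 cm.
Lens 2: 1/d_i2 = 1/f₂ − 1/d_o2 = 1/(5.90) − 1/(126.4) = 0.1616, so d_i2 = 6.19 cm.
The final image is real, 6.19 cm to the right of lens 2 (overall magnification ≈ -0.0060).

6.19 cm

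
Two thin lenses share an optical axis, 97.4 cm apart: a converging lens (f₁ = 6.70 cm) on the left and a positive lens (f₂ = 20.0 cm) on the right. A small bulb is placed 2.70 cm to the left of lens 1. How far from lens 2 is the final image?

Lens 1: 1/d_i1 = 1/f₁ − 1/d_o1 = 1/(6.70) − 1/(2.70) = -0.2211, so d_i1 = -4.523 cm.
The intermediate image is 4.523 cm to the left of lens 1 (virtual), which is 97.4 − (-4.523) = 101.9 cm to the left of lens 2, so d_o2 = +101.9 cm.
Lens 2: 1/d_i2 = 1/f₂ − 1/d_o2 = 1/(20.0) − 1/(101.9) = 0.04019, so d_i2 = 24.9 cm.
The final image is real, 24.9 cm to the right of lens 2 (overall magnification ≈ -0.41).

24.9 cm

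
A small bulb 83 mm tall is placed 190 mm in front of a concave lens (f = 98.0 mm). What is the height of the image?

28.2 mm

For a concave lens, f = -98.0 mm.
1/d_i = 1/f − 1/d_o = 1/(-98.00) − 1/(190) = -0.01547, so d_i = -64.65 mm.
m = −d_i/d_o = +0.3403.
|h_i| = |m|·h_o = 0.3403 × 83 = 28.2 mm. The image is virtual, upright and reduced, on the same side as the object.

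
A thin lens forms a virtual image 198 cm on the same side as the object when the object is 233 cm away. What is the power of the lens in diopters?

Virtual image ⇒ d_i = −198 cm.
1/f = 1/d_o + 1/d_i = 1/(233) + 1/(-198) = -0.0007587 cm⁻¹.
f = -1318 cm = -13.18 m, so P = 1/f = -0.0759 D.

P = -0.0759 D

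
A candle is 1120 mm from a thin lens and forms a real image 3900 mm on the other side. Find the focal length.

f = 870 mm (converging)

Real image ⇒ d_i = +3900 mm.
1/f = 1/d_o + 1/d_i = 1/(1120) + 1/(3900) = 0.001149, so f = 870 mm.
Since f is positive, the thin lens is converging.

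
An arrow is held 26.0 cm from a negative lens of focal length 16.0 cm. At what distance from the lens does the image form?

For a negative lens, f = -16.0 cm.
Thin-lens equation: 1/q = 1/f − 1/p = 1/(-16.00) − 1/(26.0) = -0.06250 − 0.03846 = -0.1010, so q = -9.90 cm.
The image is virtual, upright and reduced, on the same side as the object.

9.90 cm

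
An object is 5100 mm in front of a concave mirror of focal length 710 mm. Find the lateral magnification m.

m = -0.162

1/d_i = 1/f − 1/d_o = 1/(710.0) − 1/(5100) = 0.001212, so d_i = 824.8 mm.
m = −d_i/d_o = −(824.8)/(5100) = -0.162.
The image is real, inverted and reduced, in front of the mirror.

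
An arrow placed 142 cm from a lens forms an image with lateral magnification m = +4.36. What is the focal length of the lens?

f = 184 cm (converging)

m = −d_i/d_o ⇒ d_i = −m·d_o = −(+4.36)·(142) = -619.1 cm.
1/f = 1/d_o + 1/d_i = 1/(142) + 1/(-619.1) = 0.005427, so f = 184 cm.
Since f is positive, the lens is converging.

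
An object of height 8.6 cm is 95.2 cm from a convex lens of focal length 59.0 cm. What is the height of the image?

14.0 cm

1/d_i = 1/f − 1/d_o = 1/(59.00) − 1/(95.2) = 0.006445, so d_i = 155.2 cm.
m = −d_i/d_o = -1.630.
|h_i| = |m|·h_o = 1.630 × 8.6 = 14.0 cm. The image is real, inverted and enlarged, on the far side of the lens.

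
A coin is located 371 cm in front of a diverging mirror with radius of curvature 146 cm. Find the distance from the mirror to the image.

61.0 cm

f = R/2 = 146/2 = 73.00 cm; for a diverging mirror, f = -73.00 cm.
Mirror equation: 1/d_i = 1/f − 1/d_o = 1/(-73.00) − 1/(371) = -0.01370 − 0.002695 = -0.01639, so d_i = -61.0 cm.
The image is virtual, upright and reduced, behind the mirror.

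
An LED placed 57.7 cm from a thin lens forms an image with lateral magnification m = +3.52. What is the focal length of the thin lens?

m = −d_i/d_o ⇒ d_i = −m·d_o = −(+3.52)·(57.7) = -203.1 cm.
1/f = 1/d_o + 1/d_i = 1/(57.7) + 1/(-203.1) = 0.01241, so f = 80.6 cm.
Since f is positive, the thin lens is converging.

f = 80.6 cm (converging)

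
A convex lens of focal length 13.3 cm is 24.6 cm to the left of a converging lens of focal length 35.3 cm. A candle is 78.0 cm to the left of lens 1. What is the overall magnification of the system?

Lens 1: 1/d_i1 = 1/(13.3) − 1/(78.0) = 0.06237, so d_i1 = 16.03 cm; m₁ = −d_i1/d_o1 = -0.2055.
d_o2 = 24.6 − (16.03) = 8.570 cm.
Lens 2: 1/d_i2 = 1/(35.3) − 1/(8.570) = -0.08836, so d_i2 = -11.32 cm; m₂ = −d_i2/d_o2 = +1.321.
m = m₁·m₂ = (-0.2055)(+1.321) = -0.271.

m = -0.271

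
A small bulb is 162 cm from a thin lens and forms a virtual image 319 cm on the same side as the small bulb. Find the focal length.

f = 329 cm (converging)

Virtual image ⇒ d_i = −319 cm.
1/f = 1/d_o + 1/d_i = 1/(162) + 1/(-319) = 0.003038, so f = 329 cm.
Since f is positive, the thin lens is converging.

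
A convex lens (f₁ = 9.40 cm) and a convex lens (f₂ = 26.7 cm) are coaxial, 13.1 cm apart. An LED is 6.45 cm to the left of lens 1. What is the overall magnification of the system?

m = -12.2

Lens 1: 1/d_i1 = 1/(9.40) − 1/(6.45) = -0.04866, so d_i1 = -20.55 cm; m₁ = −d_i1/d_o1 = +3.186.
d_o2 = 13.1 − (-20.55) = 33.65 cm.
Lens 2: 1/d_i2 = 1/(26.7) − 1/(33.65) = 0.007736, so d_i2 = 129.3 cm; m₂ = −d_i2/d_o2 = -3.842.
m = m₁·m₂ = (+3.186)(-3.842) = -12.2.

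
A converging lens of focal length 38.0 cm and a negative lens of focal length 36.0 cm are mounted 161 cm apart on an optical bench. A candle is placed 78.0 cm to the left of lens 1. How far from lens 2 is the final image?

Lens 1: 1/d_i1 = 1/f₁ − 1/d_o1 = 1/(38.0) − 1/(78.0) = 0.01350, so d_i1 = 74.10 cm.
The intermediate image is 74.10 cm to the right of lens 1, which is 161 − (74.10) = 86.90 cm to the left of lens 2, so d_o2 = +86.90 cm.
Lens 2 is diverging, so f₂ = −36.0 cm.
Lens 2: 1/d_i2 = 1/f₂ − 1/d_o2 = 1/(-36.0) − 1/(86.90) = -0.03929, so d_i2 = -25.5 cm.
The final image is virtual, 25.5 cm to the left of lens 2 (overall magnification ≈ -0.28).

25.5 cm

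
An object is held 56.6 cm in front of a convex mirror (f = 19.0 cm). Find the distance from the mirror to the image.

For a convex mirror, f = -19.0 cm.
Mirror equation: 1/d_i = 1/f − 1/d_o = 1/(-19.00) − 1/(56.6) = -0.05263 − 0.01767 = -0.07030, so d_i = -14.2 cm.
The image is virtual, upright and reduced, behind the mirror.

14.2 cm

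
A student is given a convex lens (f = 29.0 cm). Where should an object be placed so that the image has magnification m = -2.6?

m = −d_i/d_o ⇒ d_i = −m·d_o.
1/f = 1/d_o + 1/d_i = 1/d_o − 1/(m·d_o) = (1 − 1/m)/d_o, so d_o = f(1 − 1/m) = (29.00)(1 − 1/(-2.6)) = 40.2 cm.

40.2 cm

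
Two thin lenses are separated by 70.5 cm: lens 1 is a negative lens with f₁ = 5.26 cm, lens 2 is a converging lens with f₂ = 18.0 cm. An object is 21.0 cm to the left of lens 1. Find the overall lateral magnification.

m = -0.0636

f₁ = −5.26 cm (diverging).
Lens 1: 1/d_i1 = 1/(-5.26) − 1/(21.0) = -0.2377, so d_i1 = -4.206 cm; m₁ = −d_i1/d_o1 = +0.2003.
d_o2 = 70.5 − (-4.206) = 74.71 cm.
Lens 2: 1/d_i2 = 1/(18.0) − 1/(74.71) = 0.04217, so d_i2 = 23.71 cm; m₂ = −d_i2/d_o2 = -0.3174.
m = m₁·m₂ = (+0.2003)(-0.3174) = -0.0636.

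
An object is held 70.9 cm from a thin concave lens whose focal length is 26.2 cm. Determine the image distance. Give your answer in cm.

19.1 cm

For a concave lens, f = -26.2 cm.
Thin-lens equation: 1/v = 1/f − 1/u = 1/(-26.20) − 1/(70.9) = -0.03817 − 0.01410 = -0.05227, so v = -19.1 cm.
The image is virtual, upright and reduced, on the same side as the object.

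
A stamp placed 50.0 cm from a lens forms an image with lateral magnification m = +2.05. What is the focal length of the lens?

f = 97.6 cm (converging)

m = −d_i/d_o ⇒ d_i = −m·d_o = −(+2.05)·(50.0) = -102.5 cm.
1/f = 1/d_o + 1/d_i = 1/(50.0) + 1/(-102.5) = 0.01024, so f = 97.6 cm.
Since f is positive, the lens is converging.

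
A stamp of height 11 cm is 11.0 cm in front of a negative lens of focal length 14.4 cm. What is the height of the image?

6.24 cm

For a negative lens, f = -14.4 cm.
1/d_i = 1/f − 1/d_o = 1/(-14.40) − 1/(11.0) = -0.1604, so d_i = -6.236 cm.
m = −d_i/d_o = +0.5669.
|h_i| = |m|·h_o = 0.5669 × 11 = 6.24 cm. The image is virtual, upright and reduced, on the same side as the object.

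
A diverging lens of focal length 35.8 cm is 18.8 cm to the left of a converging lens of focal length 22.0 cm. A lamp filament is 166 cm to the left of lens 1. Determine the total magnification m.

f₁ = −35.8 cm (diverging).
Lens 1: 1/d_i1 = 1/(-35.8) − 1/(166) = -0.03396, so d_i1 = -29.45 cm; m₁ = −d_i1/d_o1 = +0.1774.
d_o2 = 18.8 − (-29.45) = 48.25 cm.
Lens 2: 1/d_i2 = 1/(22.0) − 1/(48.25) = 0.02473, so d_i2 = 40.44 cm; m₂ = −d_i2/d_o2 = -0.8381.
m = m₁·m₂ = (+0.1774)(-0.8381) = -0.149.

m = -0.149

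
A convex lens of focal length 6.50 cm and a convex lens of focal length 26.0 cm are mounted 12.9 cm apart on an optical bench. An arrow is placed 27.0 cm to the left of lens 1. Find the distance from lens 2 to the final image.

Lens 1: 1/d_i1 = 1/f₁ − 1/d_o1 = 1/(6.50) − 1/(27.0) = 0.1168, so d_i1 = 8.561 cm.
The intermediate image is 8.561 cm to the right of lens 1, which is 12.9 − (8.561) = 4.339 cm to the left of lens 2, so d_o2 = +4.339 cm.
Lens 2: 1/d_i2 = 1/f₂ − 1/d_o2 = 1/(26.0) − 1/(4.339) = -0.1920, so d_i2 = -5.21 cm.
The final image is virtual, 5.21 cm to the left of lens 2 (overall magnification ≈ -0.38).

5.21 cm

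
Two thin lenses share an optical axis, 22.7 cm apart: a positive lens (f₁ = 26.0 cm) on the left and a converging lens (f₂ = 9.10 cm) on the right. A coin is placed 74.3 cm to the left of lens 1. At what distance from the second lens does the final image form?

Lens 1: 1/d_i1 = 1/f₁ − 1/d_o1 = 1/(26.0) − 1/(74.3) = 0.02500, so d_i1 = 40.00 cm.
The intermediate image is 40.00 cm to the right of lens 1, which lies 17.30 cm to the right of lens 2 — a virtual object — so d_o2 = −17.30 cm.
Lens 2: 1/d_i2 = 1/f₂ − 1/d_o2 = 1/(9.10) − 1/(-17.30) = 0.1677, so d_i2 = 5.96 cm.
The final image is real, 5.96 cm to the right of lens 2 (overall magnification ≈ -0.19).

5.96 cm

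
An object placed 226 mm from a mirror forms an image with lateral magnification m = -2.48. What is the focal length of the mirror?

m = −d_i/d_o ⇒ d_i = −m·d_o = −(-2.48)·(226) = 560.5 mm.
1/f = 1/d_o + 1/d_i = 1/(226) + 1/(560.5) = 0.006209, so f = 161 mm.
Since f is positive, the mirror is concave.

f = 161 mm (concave)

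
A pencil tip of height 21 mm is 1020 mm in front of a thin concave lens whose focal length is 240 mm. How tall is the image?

For a concave lens, f = -240 mm.
1/d_i = 1/f − 1/d_o = 1/(-240.0) − 1/(1020) = -0.005147, so d_i = -194.3 mm.
m = −d_i/d_o = +0.1905.
|h_i| = |m|·h_o = 0.1905 × 21 = 4.00 mm. The image is virtual, upright and reduced, on the same side as the object.

4.00 mm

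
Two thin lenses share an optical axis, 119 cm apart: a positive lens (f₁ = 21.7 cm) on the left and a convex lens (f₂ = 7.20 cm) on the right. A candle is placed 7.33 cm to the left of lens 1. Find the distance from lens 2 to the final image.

7.62 cm

Lens 1: 1/d_i1 = 1/f₁ − 1/d_o1 = 1/(21.7) − 1/(7.33) = -0.09034, so d_i1 = -11.07 cm.
The intermediate image is 11.07 cm to the left of lens 1 (virtual), which is 119 − (-11.07) = 130.1 cm to the left of lens 2, so d_o2 = +130.1 cm.
Lens 2: 1/d_i2 = 1/f₂ − 1/d_o2 = 1/(7.20) − 1/(130.1) = 0.1312, so d_i2 = 7.62 cm.
The final image is real, 7.62 cm to the right of lens 2 (overall magnification ≈ -0.088).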